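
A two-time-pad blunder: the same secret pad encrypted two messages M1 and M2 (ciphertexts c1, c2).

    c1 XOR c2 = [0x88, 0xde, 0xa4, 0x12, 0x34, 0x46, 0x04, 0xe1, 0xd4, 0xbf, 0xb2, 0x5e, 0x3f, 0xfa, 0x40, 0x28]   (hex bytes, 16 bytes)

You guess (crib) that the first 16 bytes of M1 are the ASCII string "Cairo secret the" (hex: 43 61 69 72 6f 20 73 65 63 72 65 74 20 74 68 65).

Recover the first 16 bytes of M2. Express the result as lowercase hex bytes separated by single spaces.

Since c1 ⊕ c2 = M1 ⊕ M2, XORing with the guessed M1 bytes yields the corresponding M2 bytes: M2 = (c1 ⊕ c2) ⊕ M1.
byte 0: 10001000 ^ 01000011 = 11001011
byte 1: 11011110 ^ 01100001 = 10111111
byte 2: 10100100 ^ 01101001 = 11001101
byte 3: 00010010 ^ 01110010 = 01100000
byte 4: 00110100 ^ 01101111 = 01011011
byte 5: 01000110 ^ 00100000 = 01100110
byte 6: 00000100 ^ 01110011 = 01110111
byte 7: 11100001 ^ 01100101 = 10000100
byte 8: 11010100 ^ 01100011 = 10110111
byte 9: 10111111 ^ 01110010 = 11001101
byte 10: 10110010 ^ 01100101 = 11010111
byte 11: 01011110 ^ 01110100 = 00101010
byte 12: 00111111 ^ 00100000 = 00011111
byte 13: 11111010 ^ 01110100 = 10001110
byte 14: 01000000 ^ 01101000 = 00101000
byte 15: 00101000 ^ 01100101 = 01001101

cb bf cd 60 5b 66 77 84 b7 cd d7 2a 1f 8e 28 4d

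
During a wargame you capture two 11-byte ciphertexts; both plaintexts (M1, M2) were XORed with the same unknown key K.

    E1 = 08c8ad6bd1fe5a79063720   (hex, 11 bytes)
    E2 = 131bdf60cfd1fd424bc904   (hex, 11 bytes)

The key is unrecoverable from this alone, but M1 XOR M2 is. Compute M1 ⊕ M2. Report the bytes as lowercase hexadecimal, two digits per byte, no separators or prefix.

1bd3720b1e2fa73b4dfe24

E1 ⊕ E2 = (M1 ⊕ K) ⊕ (M2 ⊕ K) = M1 ⊕ M2 — the shared key cancels under XOR.
08 XOR 13 = 1b
c8 XOR 1b = d3
ad XOR df = 72
6b XOR 60 = 0b
d1 XOR cf = 1e
fe XOR d1 = 2f
5a XOR fd = a7
79 XOR 42 = 3b
06 XOR 4b = 4d
37 XOR c9 = fe
20 XOR 04 = 24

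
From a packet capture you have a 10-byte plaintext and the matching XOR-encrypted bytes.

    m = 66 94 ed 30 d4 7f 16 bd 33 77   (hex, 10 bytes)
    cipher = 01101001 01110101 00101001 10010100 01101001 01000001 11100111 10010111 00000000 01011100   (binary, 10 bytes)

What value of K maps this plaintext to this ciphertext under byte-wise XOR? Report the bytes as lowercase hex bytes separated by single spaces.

Since cipher = m ⊕ K, XORing both sides with m gives K = m ⊕ cipher.
byte 0: 66 ^ 69 = 0f
byte 1: 94 ^ 75 = e1
byte 2: ed ^ 29 = c4
byte 3: 30 ^ 94 = a4
byte 4: d4 ^ 69 = bd
byte 5: 7f ^ 41 = 3e
byte 6: 16 ^ e7 = f1
byte 7: bd ^ 97 = 2a
byte 8: 33 ^ 00 = 33
byte 9: 77 ^ 5c = 2b

0f e1 c4 a4 bd 3e f1 2a 33 2b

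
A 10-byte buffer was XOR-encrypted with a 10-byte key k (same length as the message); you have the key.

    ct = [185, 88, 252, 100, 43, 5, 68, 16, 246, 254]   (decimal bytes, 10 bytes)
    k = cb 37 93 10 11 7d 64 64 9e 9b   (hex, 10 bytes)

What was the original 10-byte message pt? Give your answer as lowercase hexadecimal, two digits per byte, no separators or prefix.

b9 ^ cb = 72
58 ^ 37 = 6f
fc ^ 93 = 6f
64 ^ 10 = 74
2b ^ 11 = 3a
05 ^ 7d = 78
44 ^ 64 = 20
10 ^ 64 = 74
f6 ^ 9e = 68
fe ^ 9b = 65

726f6f743a7820746865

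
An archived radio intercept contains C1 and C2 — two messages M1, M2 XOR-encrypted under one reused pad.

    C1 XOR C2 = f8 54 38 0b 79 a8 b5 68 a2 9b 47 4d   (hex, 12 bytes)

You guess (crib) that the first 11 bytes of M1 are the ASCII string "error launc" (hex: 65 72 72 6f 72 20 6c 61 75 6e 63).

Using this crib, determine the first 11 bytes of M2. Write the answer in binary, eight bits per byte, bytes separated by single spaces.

10011101 00100110 01001010 01100100 00001011 10001000 11011001 00001001 11010111 11110101 00100100

Since C1 ⊕ C2 = M1 ⊕ M2, XORing with the guessed M1 bytes yields the corresponding M2 bytes: M2 = (C1 ⊕ C2) ⊕ M1.
11111000 ⊕ 01100101 = 10011101
01010100 ⊕ 01110010 = 00100110
00111000 ⊕ 01110010 = 01001010
00001011 ⊕ 01101111 = 01100100
01111001 ⊕ 01110010 = 00001011
10101000 ⊕ 00100000 = 10001000
10110101 ⊕ 01101100 = 11011001
01101000 ⊕ 01100001 = 00001001
10100010 ⊕ 01110101 = 11010111
10011011 ⊕ 01101110 = 11110101
01000111 ⊕ 01100011 = 00100100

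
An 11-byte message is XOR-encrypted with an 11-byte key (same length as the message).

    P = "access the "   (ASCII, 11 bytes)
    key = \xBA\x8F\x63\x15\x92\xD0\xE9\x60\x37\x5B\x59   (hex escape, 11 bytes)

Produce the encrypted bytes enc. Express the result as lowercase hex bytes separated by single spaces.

XOR is its own inverse, so applying the key byte-wise gives the result directly.
 97 XOR 186 = 219
 99 XOR 143 = 236
 99 XOR  99 =   0
101 XOR  21 = 112
115 XOR 146 = 225
115 XOR 208 = 163
 32 XOR 233 = 201
116 XOR  96 =  20
104 XOR  55 =  95
101 XOR  91 =  62
 32 XOR  89 = 121

db ec 00 70 e1 a3 c9 14 5f 3e 79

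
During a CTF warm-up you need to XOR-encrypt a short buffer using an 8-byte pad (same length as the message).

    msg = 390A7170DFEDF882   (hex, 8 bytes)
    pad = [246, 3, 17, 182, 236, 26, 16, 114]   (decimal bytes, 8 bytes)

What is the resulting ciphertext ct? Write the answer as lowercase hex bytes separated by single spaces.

cf 09 60 c6 33 f7 e8 f0

byte 0: 39 ⊕ f6 = cf
byte 1: 0a ⊕ 03 = 09
byte 2: 71 ⊕ 11 = 60
byte 3: 70 ⊕ b6 = c6
byte 4: df ⊕ ec = 33
byte 5: ed ⊕ 1a = f7
byte 6: f8 ⊕ 10 = e8
byte 7: 82 ⊕ 72 = f0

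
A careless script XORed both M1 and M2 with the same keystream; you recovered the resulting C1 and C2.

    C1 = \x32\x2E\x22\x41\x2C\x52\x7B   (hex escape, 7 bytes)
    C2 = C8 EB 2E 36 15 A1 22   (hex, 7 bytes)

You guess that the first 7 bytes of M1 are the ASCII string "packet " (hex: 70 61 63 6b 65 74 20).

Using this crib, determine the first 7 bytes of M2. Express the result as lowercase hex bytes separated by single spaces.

First, C1 ⊕ C2 = (M1 ⊕ K) ⊕ (M2 ⊕ K) = M1 ⊕ M2, so the key drops out. Then M2 = (M1 ⊕ M2) ⊕ M1 over the first 7 bytes.
byte 0: (32 xor c8) xor 70 = fa xor 70 = 8a
byte 1: (2e xor eb) xor 61 = c5 xor 61 = a4
byte 2: (22 xor 2e) xor 63 = 0c xor 63 = 6f
byte 3: (41 xor 36) xor 6b = 77 xor 6b = 1c
byte 4: (2c xor 15) xor 65 = 39 xor 65 = 5c
byte 5: (52 xor a1) xor 74 = f3 xor 74 = 87
byte 6: (7b xor 22) xor 20 = 59 xor 20 = 79

8a a4 6f 1c 5c 87 79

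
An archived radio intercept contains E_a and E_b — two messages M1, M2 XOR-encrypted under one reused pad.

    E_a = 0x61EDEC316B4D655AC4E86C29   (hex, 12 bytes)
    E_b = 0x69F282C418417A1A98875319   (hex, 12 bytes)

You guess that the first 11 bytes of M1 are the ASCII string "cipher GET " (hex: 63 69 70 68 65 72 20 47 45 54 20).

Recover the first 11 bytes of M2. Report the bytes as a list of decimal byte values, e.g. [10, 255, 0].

[107, 118, 30, 157, 22, 126, 63, 7, 25, 59, 31]

First, E_a ⊕ E_b = (M1 ⊕ K) ⊕ (M2 ⊕ K) = M1 ⊕ M2, so the key drops out. Then M2 = (M1 ⊕ M2) ⊕ M1 over the first 11 bytes.
byte 0: (61 xor 69) xor 63 = 08 xor 63 = 6b
byte 1: (ed xor f2) xor 69 = 1f xor 69 = 76
byte 2: (ec xor 82) xor 70 = 6e xor 70 = 1e
byte 3: (31 xor c4) xor 68 = f5 xor 68 = 9d
byte 4: (6b xor 18) xor 65 = 73 xor 65 = 16
byte 5: (4d xor 41) xor 72 = 0c xor 72 = 7e
byte 6: (65 xor 7a) xor 20 = 1f xor 20 = 3f
byte 7: (5a xor 1a) xor 47 = 40 xor 47 = 07
byte 8: (c4 xor 98) xor 45 = 5c xor 45 = 19
byte 9: (e8 xor 87) xor 54 = 6f xor 54 = 3b
byte 10: (6c xor 53) xor 20 = 3f xor 20 = 1f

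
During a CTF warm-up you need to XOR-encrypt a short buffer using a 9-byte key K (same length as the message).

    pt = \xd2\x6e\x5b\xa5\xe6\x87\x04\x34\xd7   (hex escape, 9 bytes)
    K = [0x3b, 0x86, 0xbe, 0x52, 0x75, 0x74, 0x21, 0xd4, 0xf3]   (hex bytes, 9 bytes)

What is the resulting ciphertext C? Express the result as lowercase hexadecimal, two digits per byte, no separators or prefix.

e9e8e5f793f325e024

d2 ⊕ 3b = e9
6e ⊕ 86 = e8
5b ⊕ be = e5
a5 ⊕ 52 = f7
e6 ⊕ 75 = 93
87 ⊕ 74 = f3
04 ⊕ 21 = 25
34 ⊕ d4 = e0
d7 ⊕ f3 = 24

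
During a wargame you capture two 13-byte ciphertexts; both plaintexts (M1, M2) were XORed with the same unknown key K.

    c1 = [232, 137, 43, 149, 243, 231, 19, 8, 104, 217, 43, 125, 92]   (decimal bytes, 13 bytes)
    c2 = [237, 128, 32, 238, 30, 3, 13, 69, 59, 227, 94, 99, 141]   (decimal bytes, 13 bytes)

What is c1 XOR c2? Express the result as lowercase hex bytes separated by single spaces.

c1 ⊕ c2 = (M1 ⊕ K) ⊕ (M2 ⊕ K) = M1 ⊕ M2 — the shared key cancels under XOR.
232 ⊕ 237 =   5
137 ⊕ 128 =   9
 43 ⊕  32 =  11
149 ⊕ 238 = 123
243 ⊕  30 = 237
231 ⊕   3 = 228
 19 ⊕  13 =  30
  8 ⊕  69 =  77
104 ⊕  59 =  83
217 ⊕ 227 =  58
 43 ⊕  94 = 117
125 ⊕  99 =  30
 92 ⊕ 141 = 209

05 09 0b 7b ed e4 1e 4d 53 3a 75 1e d1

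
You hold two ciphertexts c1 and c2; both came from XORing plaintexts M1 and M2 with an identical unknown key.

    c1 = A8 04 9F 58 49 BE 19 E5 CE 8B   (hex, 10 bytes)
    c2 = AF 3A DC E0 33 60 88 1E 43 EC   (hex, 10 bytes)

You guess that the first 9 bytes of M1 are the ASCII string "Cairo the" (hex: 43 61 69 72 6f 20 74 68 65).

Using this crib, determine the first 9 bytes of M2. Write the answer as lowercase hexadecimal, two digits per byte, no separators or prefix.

445f2aca15fee593e8

First, c1 ⊕ c2 = (M1 ⊕ K) ⊕ (M2 ⊕ K) = M1 ⊕ M2, so the key drops out. Then M2 = (M1 ⊕ M2) ⊕ M1 over the first 9 bytes.
byte 0: (a8 ^ af) ^ 43 = 07 ^ 43 = 44
byte 1: (04 ^ 3a) ^ 61 = 3e ^ 61 = 5f
byte 2: (9f ^ dc) ^ 69 = 43 ^ 69 = 2a
byte 3: (58 ^ e0) ^ 72 = b8 ^ 72 = ca
byte 4: (49 ^ 33) ^ 6f = 7a ^ 6f = 15
byte 5: (be ^ 60) ^ 20 = de ^ 20 = fe
byte 6: (19 ^ 88) ^ 74 = 91 ^ 74 = e5
byte 7: (e5 ^ 1e) ^ 68 = fb ^ 68 = 93
byte 8: (ce ^ 43) ^ 65 = 8d ^ 65 = e8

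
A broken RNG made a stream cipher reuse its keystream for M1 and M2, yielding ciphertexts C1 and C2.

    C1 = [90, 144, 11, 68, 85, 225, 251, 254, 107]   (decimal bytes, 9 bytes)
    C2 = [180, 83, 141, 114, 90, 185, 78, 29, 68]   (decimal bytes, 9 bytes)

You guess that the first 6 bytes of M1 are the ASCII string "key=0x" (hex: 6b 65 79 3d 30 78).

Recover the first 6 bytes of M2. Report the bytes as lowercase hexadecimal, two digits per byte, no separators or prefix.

85a6ff0b3f20

First, C1 ⊕ C2 = (M1 ⊕ K) ⊕ (M2 ⊕ K) = M1 ⊕ M2, so the key drops out. Then M2 = (M1 ⊕ M2) ⊕ M1 over the first 6 bytes.
byte 0: (5a XOR b4) XOR 6b = ee XOR 6b = 85
byte 1: (90 XOR 53) XOR 65 = c3 XOR 65 = a6
byte 2: (0b XOR 8d) XOR 79 = 86 XOR 79 = ff
byte 3: (44 XOR 72) XOR 3d = 36 XOR 3d = 0b
byte 4: (55 XOR 5a) XOR 30 = 0f XOR 30 = 3f
byte 5: (e1 XOR b9) XOR 78 = 58 XOR 78 = 20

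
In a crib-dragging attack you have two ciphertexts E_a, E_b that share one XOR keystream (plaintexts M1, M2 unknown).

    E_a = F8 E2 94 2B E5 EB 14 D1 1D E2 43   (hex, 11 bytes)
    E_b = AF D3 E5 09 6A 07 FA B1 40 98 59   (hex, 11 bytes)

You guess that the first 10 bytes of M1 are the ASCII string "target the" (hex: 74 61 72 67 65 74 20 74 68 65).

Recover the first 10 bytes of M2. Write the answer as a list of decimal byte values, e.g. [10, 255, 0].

[35, 80, 3, 69, 234, 152, 206, 20, 53, 31]

First, E_a ⊕ E_b = (M1 ⊕ K) ⊕ (M2 ⊕ K) = M1 ⊕ M2, so the key drops out. Then M2 = (M1 ⊕ M2) ⊕ M1 over the first 10 bytes.
byte 0: (f8 xor af) xor 74 = 57 xor 74 = 23
byte 1: (e2 xor d3) xor 61 = 31 xor 61 = 50
byte 2: (94 xor e5) xor 72 = 71 xor 72 = 03
byte 3: (2b xor 09) xor 67 = 22 xor 67 = 45
byte 4: (e5 xor 6a) xor 65 = 8f xor 65 = ea
byte 5: (eb xor 07) xor 74 = ec xor 74 = 98
byte 6: (14 xor fa) xor 20 = ee xor 20 = ce
byte 7: (d1 xor b1) xor 74 = 60 xor 74 = 14
byte 8: (1d xor 40) xor 68 = 5d xor 68 = 35
byte 9: (e2 xor 98) xor 65 = 7a xor 65 = 1f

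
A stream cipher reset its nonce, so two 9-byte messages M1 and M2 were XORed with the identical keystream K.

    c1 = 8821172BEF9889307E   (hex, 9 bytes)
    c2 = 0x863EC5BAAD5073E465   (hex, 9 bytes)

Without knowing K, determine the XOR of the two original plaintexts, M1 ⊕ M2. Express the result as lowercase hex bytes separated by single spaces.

0e 1f d2 91 42 c8 fa d4 1b

c1 ⊕ c2 = (M1 ⊕ K) ⊕ (M2 ⊕ K) = M1 ⊕ M2 — the shared key cancels under XOR.
88 XOR 86 = 0e
21 XOR 3e = 1f
17 XOR c5 = d2
2b XOR ba = 91
ef XOR ad = 42
98 XOR 50 = c8
89 XOR 73 = fa
30 XOR e4 = d4
7e XOR 65 = 1b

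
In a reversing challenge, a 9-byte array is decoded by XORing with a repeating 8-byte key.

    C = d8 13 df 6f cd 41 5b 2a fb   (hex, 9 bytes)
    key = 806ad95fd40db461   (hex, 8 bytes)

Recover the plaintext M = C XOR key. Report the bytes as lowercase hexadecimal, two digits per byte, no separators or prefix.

The 8-byte key repeats, so the effective keystream is 80 6a d9 5f d4 0d b4 61 80.
byte 0: d8 ⊕ 80 = 58
byte 1: 13 ⊕ 6a = 79
byte 2: df ⊕ d9 = 06
byte 3: 6f ⊕ 5f = 30
byte 4: cd ⊕ d4 = 19
byte 5: 41 ⊕ 0d = 4c
byte 6: 5b ⊕ b4 = ef
byte 7: 2a ⊕ 61 = 4b
byte 8: fb ⊕ 80 = 7b

58790630194cef4b7b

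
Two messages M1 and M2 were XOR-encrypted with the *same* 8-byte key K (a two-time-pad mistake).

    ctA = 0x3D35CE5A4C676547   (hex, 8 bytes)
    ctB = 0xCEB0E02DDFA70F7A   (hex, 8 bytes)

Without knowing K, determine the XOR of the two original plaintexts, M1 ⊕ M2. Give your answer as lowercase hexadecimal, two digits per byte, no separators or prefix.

ctA ⊕ ctB = (M1 ⊕ K) ⊕ (M2 ⊕ K) = M1 ⊕ M2 — the shared key cancels under XOR.
byte 0: 3d XOR ce = f3
byte 1: 35 XOR b0 = 85
byte 2: ce XOR e0 = 2e
byte 3: 5a XOR 2d = 77
byte 4: 4c XOR df = 93
byte 5: 67 XOR a7 = c0
byte 6: 65 XOR 0f = 6a
byte 7: 47 XOR 7a = 3d

f3852e7793c06a3d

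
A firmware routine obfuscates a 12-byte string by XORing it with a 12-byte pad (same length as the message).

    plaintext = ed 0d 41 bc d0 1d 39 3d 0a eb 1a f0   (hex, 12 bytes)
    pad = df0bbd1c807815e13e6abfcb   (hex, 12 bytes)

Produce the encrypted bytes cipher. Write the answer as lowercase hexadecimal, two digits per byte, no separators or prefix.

3206fca050652cdc3481a53b

XOR is its own inverse, so applying the key byte-wise gives the result directly.
ed xor df = 32
0d xor 0b = 06
41 xor bd = fc
bc xor 1c = a0
d0 xor 80 = 50
1d xor 78 = 65
39 xor 15 = 2c
3d xor e1 = dc
0a xor 3e = 34
eb xor 6a = 81
1a xor bf = a5
f0 xor cb = 3b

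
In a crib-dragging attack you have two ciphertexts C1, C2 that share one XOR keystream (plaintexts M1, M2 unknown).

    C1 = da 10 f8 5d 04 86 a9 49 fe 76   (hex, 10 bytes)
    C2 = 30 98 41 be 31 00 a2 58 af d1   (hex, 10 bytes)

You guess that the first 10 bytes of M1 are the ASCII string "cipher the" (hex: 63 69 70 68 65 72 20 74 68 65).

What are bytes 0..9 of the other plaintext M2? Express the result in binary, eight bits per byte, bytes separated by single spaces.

10001001 11100001 11001001 10001011 01010000 11110100 00101011 01100101 00111001 11000010

First, C1 ⊕ C2 = (M1 ⊕ K) ⊕ (M2 ⊕ K) = M1 ⊕ M2, so the key drops out. Then M2 = (M1 ⊕ M2) ⊕ M1 over the first 10 bytes.
byte 0: (da XOR 30) XOR 63 = ea XOR 63 = 89
byte 1: (10 XOR 98) XOR 69 = 88 XOR 69 = e1
byte 2: (f8 XOR 41) XOR 70 = b9 XOR 70 = c9
byte 3: (5d XOR be) XOR 68 = e3 XOR 68 = 8b
byte 4: (04 XOR 31) XOR 65 = 35 XOR 65 = 50
byte 5: (86 XOR 00) XOR 72 = 86 XOR 72 = f4
byte 6: (a9 XOR a2) XOR 20 = 0b XOR 20 = 2b
byte 7: (49 XOR 58) XOR 74 = 11 XOR 74 = 65
byte 8: (fe XOR af) XOR 68 = 51 XOR 68 = 39
byte 9: (76 XOR d1) XOR 65 = a7 XOR 65 = c2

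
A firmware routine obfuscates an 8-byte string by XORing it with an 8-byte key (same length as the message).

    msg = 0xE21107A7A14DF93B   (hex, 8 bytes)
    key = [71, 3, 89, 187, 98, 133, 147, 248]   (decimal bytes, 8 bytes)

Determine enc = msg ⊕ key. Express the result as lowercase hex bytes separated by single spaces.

byte 0: e2 XOR 47 = a5
byte 1: 11 XOR 03 = 12
byte 2: 07 XOR 59 = 5e
byte 3: a7 XOR bb = 1c
byte 4: a1 XOR 62 = c3
byte 5: 4d XOR 85 = c8
byte 6: f9 XOR 93 = 6a
byte 7: 3b XOR f8 = c3

a5 12 5e 1c c3 c8 6a c3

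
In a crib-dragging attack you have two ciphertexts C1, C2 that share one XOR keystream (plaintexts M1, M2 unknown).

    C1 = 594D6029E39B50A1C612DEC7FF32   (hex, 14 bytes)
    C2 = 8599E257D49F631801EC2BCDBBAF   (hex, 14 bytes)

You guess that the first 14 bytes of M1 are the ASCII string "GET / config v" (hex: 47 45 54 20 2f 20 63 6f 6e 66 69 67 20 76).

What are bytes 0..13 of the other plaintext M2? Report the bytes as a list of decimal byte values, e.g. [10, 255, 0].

[155, 145, 214, 94, 24, 36, 80, 214, 169, 152, 156, 109, 100, 235]

First, C1 ⊕ C2 = (M1 ⊕ K) ⊕ (M2 ⊕ K) = M1 ⊕ M2, so the key drops out. Then M2 = (M1 ⊕ M2) ⊕ M1 over the first 14 bytes.
byte 0: (59 XOR 85) XOR 47 = dc XOR 47 = 9b
byte 1: (4d XOR 99) XOR 45 = d4 XOR 45 = 91
byte 2: (60 XOR e2) XOR 54 = 82 XOR 54 = d6
byte 3: (29 XOR 57) XOR 20 = 7e XOR 20 = 5e
byte 4: (e3 XOR d4) XOR 2f = 37 XOR 2f = 18
byte 5: (9b XOR 9f) XOR 20 = 04 XOR 20 = 24
byte 6: (50 XOR 63) XOR 63 = 33 XOR 63 = 50
byte 7: (a1 XOR 18) XOR 6f = b9 XOR 6f = d6
byte 8: (c6 XOR 01) XOR 6e = c7 XOR 6e = a9
byte 9: (12 XOR ec) XOR 66 = fe XOR 66 = 98
byte 10: (de XOR 2b) XOR 69 = f5 XOR 69 = 9c
byte 11: (c7 XOR cd) XOR 67 = 0a XOR 67 = 6d
byte 12: (ff XOR bb) XOR 20 = 44 XOR 20 = 64
byte 13: (32 XOR af) XOR 76 = 9d XOR 76 = eb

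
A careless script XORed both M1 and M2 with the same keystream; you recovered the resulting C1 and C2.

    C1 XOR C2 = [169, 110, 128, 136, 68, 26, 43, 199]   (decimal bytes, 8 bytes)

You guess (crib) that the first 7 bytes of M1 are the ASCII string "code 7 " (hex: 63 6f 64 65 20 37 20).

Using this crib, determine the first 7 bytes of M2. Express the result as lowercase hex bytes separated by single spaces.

Since C1 ⊕ C2 = M1 ⊕ M2, XORing with the guessed M1 bytes yields the corresponding M2 bytes: M2 = (C1 ⊕ C2) ⊕ M1.
byte 0: 169 ⊕  99 = 202
byte 1: 110 ⊕ 111 =   1
byte 2: 128 ⊕ 100 = 228
byte 3: 136 ⊕ 101 = 237
byte 4:  68 ⊕  32 = 100
byte 5:  26 ⊕  55 =  45
byte 6:  43 ⊕  32 =  11

ca 01 e4 ed 64 2d 0b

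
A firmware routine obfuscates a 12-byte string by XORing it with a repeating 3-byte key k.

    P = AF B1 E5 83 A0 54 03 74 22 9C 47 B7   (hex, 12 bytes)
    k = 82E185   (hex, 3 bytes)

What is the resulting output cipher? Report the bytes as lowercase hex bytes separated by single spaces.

2d 50 60 01 41 d1 81 95 a7 1e a6 32

The 3-byte key repeats, so the effective keystream is 82 e1 85 82 e1 85 82 e1 85 82 e1 85.
byte 0: 175 ^ 130 =  45
byte 1: 177 ^ 225 =  80
byte 2: 229 ^ 133 =  96
byte 3: 131 ^ 130 =   1
byte 4: 160 ^ 225 =  65
byte 5:  84 ^ 133 = 209
byte 6:   3 ^ 130 = 129
byte 7: 116 ^ 225 = 149
byte 8:  34 ^ 133 = 167
byte 9: 156 ^ 130 =  30
byte 10:  71 ^ 225 = 166
byte 11: 183 ^ 133 =  50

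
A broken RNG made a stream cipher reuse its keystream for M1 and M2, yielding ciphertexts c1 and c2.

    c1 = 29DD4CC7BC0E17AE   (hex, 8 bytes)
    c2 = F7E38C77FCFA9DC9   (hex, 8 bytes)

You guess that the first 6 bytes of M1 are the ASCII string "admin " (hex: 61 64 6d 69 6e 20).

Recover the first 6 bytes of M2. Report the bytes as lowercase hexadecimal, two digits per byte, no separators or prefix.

First, c1 ⊕ c2 = (M1 ⊕ K) ⊕ (M2 ⊕ K) = M1 ⊕ M2, so the key drops out. Then M2 = (M1 ⊕ M2) ⊕ M1 over the first 6 bytes.
byte 0: (29 ^ f7) ^ 61 = de ^ 61 = bf
byte 1: (dd ^ e3) ^ 64 = 3e ^ 64 = 5a
byte 2: (4c ^ 8c) ^ 6d = c0 ^ 6d = ad
byte 3: (c7 ^ 77) ^ 69 = b0 ^ 69 = d9
byte 4: (bc ^ fc) ^ 6e = 40 ^ 6e = 2e
byte 5: (0e ^ fa) ^ 20 = f4 ^ 20 = d4

bf5aadd92ed4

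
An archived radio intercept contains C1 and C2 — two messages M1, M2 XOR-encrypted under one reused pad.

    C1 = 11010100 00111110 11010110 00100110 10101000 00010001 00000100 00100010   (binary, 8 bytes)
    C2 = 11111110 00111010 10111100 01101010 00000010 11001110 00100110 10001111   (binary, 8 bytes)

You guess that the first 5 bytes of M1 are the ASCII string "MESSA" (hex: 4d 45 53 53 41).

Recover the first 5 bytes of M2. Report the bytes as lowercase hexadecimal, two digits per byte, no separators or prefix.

First, C1 ⊕ C2 = (M1 ⊕ K) ⊕ (M2 ⊕ K) = M1 ⊕ M2, so the key drops out. Then M2 = (M1 ⊕ M2) ⊕ M1 over the first 5 bytes.
byte 0: (d4 ⊕ fe) ⊕ 4d = 2a ⊕ 4d = 67
byte 1: (3e ⊕ 3a) ⊕ 45 = 04 ⊕ 45 = 41
byte 2: (d6 ⊕ bc) ⊕ 53 = 6a ⊕ 53 = 39
byte 3: (26 ⊕ 6a) ⊕ 53 = 4c ⊕ 53 = 1f
byte 4: (a8 ⊕ 02) ⊕ 41 = aa ⊕ 41 = eb

6741391feb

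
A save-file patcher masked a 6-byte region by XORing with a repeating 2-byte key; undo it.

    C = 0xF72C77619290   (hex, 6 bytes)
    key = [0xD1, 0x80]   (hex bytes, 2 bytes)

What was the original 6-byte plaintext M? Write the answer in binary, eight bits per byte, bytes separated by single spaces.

The 2-byte key repeats, so the effective keystream is d1 80 d1 80 d1 80.
byte 0: f7 ⊕ d1 = 26
byte 1: 2c ⊕ 80 = ac
byte 2: 77 ⊕ d1 = a6
byte 3: 61 ⊕ 80 = e1
byte 4: 92 ⊕ d1 = 43
byte 5: 90 ⊕ 80 = 10

00100110 10101100 10100110 11100001 01000011 00010000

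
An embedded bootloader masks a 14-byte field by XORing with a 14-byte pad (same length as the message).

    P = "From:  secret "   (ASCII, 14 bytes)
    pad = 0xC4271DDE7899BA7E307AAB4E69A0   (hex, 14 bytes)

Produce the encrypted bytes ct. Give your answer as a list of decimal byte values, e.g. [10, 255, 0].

[130, 85, 114, 179, 66, 185, 154, 13, 85, 25, 217, 43, 29, 128]

byte 0: 46 XOR c4 = 82
byte 1: 72 XOR 27 = 55
byte 2: 6f XOR 1d = 72
byte 3: 6d XOR de = b3
byte 4: 3a XOR 78 = 42
byte 5: 20 XOR 99 = b9
byte 6: 20 XOR ba = 9a
byte 7: 73 XOR 7e = 0d
byte 8: 65 XOR 30 = 55
byte 9: 63 XOR 7a = 19
byte 10: 72 XOR ab = d9
byte 11: 65 XOR 4e = 2b
byte 12: 74 XOR 69 = 1d
byte 13: 20 XOR a0 = 80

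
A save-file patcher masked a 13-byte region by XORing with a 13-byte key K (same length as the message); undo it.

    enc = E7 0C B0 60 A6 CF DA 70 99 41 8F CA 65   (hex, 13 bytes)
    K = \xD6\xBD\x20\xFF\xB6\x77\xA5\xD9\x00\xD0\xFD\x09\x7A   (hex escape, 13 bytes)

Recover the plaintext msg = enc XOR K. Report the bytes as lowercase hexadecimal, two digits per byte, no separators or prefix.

31b1909f10b87fa9999172c31f

e7 ⊕ d6 = 31
0c ⊕ bd = b1
b0 ⊕ 20 = 90
60 ⊕ ff = 9f
a6 ⊕ b6 = 10
cf ⊕ 77 = b8
da ⊕ a5 = 7f
70 ⊕ d9 = a9
99 ⊕ 00 = 99
41 ⊕ d0 = 91
8f ⊕ fd = 72
ca ⊕ 09 = c3
65 ⊕ 7a = 1f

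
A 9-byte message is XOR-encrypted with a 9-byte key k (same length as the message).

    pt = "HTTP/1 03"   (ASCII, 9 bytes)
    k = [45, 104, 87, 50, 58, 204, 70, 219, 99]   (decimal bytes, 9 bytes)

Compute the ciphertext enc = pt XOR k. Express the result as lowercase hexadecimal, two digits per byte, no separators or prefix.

48 XOR 2d = 65
54 XOR 68 = 3c
54 XOR 57 = 03
50 XOR 32 = 62
2f XOR 3a = 15
31 XOR cc = fd
20 XOR 46 = 66
30 XOR db = eb
33 XOR 63 = 50

653c036215fd66eb50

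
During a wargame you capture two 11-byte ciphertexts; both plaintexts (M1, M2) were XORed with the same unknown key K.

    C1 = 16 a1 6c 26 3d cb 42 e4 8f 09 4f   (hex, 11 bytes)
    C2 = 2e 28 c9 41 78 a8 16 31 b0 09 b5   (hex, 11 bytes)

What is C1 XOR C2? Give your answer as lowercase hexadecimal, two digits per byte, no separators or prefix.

C1 ⊕ C2 = (M1 ⊕ K) ⊕ (M2 ⊕ K) = M1 ⊕ M2 — the shared key cancels under XOR.
byte 0: 16 xor 2e = 38
byte 1: a1 xor 28 = 89
byte 2: 6c xor c9 = a5
byte 3: 26 xor 41 = 67
byte 4: 3d xor 78 = 45
byte 5: cb xor a8 = 63
byte 6: 42 xor 16 = 54
byte 7: e4 xor 31 = d5
byte 8: 8f xor b0 = 3f
byte 9: 09 xor 09 = 00
byte 10: 4f xor b5 = fa

3889a567456354d53f00fa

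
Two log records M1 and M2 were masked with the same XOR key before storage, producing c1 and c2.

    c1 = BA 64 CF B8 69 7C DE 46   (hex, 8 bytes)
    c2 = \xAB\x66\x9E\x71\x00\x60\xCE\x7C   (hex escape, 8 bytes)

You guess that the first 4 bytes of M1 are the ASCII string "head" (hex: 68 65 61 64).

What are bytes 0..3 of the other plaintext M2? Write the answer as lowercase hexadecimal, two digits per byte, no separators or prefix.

First, c1 ⊕ c2 = (M1 ⊕ K) ⊕ (M2 ⊕ K) = M1 ⊕ M2, so the key drops out. Then M2 = (M1 ⊕ M2) ⊕ M1 over the first 4 bytes.
byte 0: (ba ^ ab) ^ 68 = 11 ^ 68 = 79
byte 1: (64 ^ 66) ^ 65 = 02 ^ 65 = 67
byte 2: (cf ^ 9e) ^ 61 = 51 ^ 61 = 30
byte 3: (b8 ^ 71) ^ 64 = c9 ^ 64 = ad

796730ad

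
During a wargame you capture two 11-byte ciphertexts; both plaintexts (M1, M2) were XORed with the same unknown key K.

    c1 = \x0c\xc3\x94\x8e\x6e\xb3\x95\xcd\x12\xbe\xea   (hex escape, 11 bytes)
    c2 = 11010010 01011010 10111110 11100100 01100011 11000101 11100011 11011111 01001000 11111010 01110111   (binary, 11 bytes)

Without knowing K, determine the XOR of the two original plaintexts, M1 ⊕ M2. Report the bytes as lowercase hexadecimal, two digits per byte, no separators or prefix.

de992a6a0d7676125a449d

c1 ⊕ c2 = (M1 ⊕ K) ⊕ (M2 ⊕ K) = M1 ⊕ M2 — the shared key cancels under XOR.
 12 ⊕ 210 = 222
195 ⊕  90 = 153
148 ⊕ 190 =  42
142 ⊕ 228 = 106
110 ⊕  99 =  13
179 ⊕ 197 = 118
149 ⊕ 227 = 118
205 ⊕ 223 =  18
 18 ⊕  72 =  90
190 ⊕ 250 =  68
234 ⊕ 119 = 157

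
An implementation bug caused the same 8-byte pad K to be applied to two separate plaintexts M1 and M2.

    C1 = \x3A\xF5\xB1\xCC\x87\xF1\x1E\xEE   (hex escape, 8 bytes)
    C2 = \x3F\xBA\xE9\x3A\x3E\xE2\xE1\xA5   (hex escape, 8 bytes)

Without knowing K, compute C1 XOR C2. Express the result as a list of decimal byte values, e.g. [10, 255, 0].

C1 ⊕ C2 = (M1 ⊕ K) ⊕ (M2 ⊕ K) = M1 ⊕ M2 — the shared key cancels under XOR.
 58 ⊕  63 =   5
245 ⊕ 186 =  79
177 ⊕ 233 =  88
204 ⊕  58 = 246
135 ⊕  62 = 185
241 ⊕ 226 =  19
 30 ⊕ 225 = 255
238 ⊕ 165 =  75

[5, 79, 88, 246, 185, 19, 255, 75]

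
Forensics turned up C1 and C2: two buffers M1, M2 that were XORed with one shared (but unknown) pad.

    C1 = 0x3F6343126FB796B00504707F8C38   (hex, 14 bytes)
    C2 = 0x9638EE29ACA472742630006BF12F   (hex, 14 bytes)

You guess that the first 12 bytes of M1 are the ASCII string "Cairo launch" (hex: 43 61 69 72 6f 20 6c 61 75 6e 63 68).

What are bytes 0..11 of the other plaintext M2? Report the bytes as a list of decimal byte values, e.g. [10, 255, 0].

First, C1 ⊕ C2 = (M1 ⊕ K) ⊕ (M2 ⊕ K) = M1 ⊕ M2, so the key drops out. Then M2 = (M1 ⊕ M2) ⊕ M1 over the first 12 bytes.
byte 0: (3f ^ 96) ^ 43 = a9 ^ 43 = ea
byte 1: (63 ^ 38) ^ 61 = 5b ^ 61 = 3a
byte 2: (43 ^ ee) ^ 69 = ad ^ 69 = c4
byte 3: (12 ^ 29) ^ 72 = 3b ^ 72 = 49
byte 4: (6f ^ ac) ^ 6f = c3 ^ 6f = ac
byte 5: (b7 ^ a4) ^ 20 = 13 ^ 20 = 33
byte 6: (96 ^ 72) ^ 6c = e4 ^ 6c = 88
byte 7: (b0 ^ 74) ^ 61 = c4 ^ 61 = a5
byte 8: (05 ^ 26) ^ 75 = 23 ^ 75 = 56
byte 9: (04 ^ 30) ^ 6e = 34 ^ 6e = 5a
byte 10: (70 ^ 00) ^ 63 = 70 ^ 63 = 13
byte 11: (7f ^ 6b) ^ 68 = 14 ^ 68 = 7c

[234, 58, 196, 73, 172, 51, 136, 165, 86, 90, 19, 124]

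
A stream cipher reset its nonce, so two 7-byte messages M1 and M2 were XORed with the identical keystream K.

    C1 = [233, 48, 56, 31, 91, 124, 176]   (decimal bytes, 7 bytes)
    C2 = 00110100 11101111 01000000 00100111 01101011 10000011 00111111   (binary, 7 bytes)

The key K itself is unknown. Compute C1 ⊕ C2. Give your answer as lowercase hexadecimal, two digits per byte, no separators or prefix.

C1 ⊕ C2 = (M1 ⊕ K) ⊕ (M2 ⊕ K) = M1 ⊕ M2 — the shared key cancels under XOR.
e9 XOR 34 = dd
30 XOR ef = df
38 XOR 40 = 78
1f XOR 27 = 38
5b XOR 6b = 30
7c XOR 83 = ff
b0 XOR 3f = 8f

dddf783830ff8f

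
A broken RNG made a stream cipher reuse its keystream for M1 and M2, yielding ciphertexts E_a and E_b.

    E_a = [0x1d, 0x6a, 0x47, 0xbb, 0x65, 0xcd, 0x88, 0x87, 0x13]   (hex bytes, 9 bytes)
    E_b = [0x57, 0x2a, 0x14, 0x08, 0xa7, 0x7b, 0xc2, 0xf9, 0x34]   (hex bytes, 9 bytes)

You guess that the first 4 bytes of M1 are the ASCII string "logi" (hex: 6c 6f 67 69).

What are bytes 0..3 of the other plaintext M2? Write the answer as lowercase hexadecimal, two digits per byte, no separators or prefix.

262f34da

First, E_a ⊕ E_b = (M1 ⊕ K) ⊕ (M2 ⊕ K) = M1 ⊕ M2, so the key drops out. Then M2 = (M1 ⊕ M2) ⊕ M1 over the first 4 bytes.
byte 0: (1d ^ 57) ^ 6c = 4a ^ 6c = 26
byte 1: (6a ^ 2a) ^ 6f = 40 ^ 6f = 2f
byte 2: (47 ^ 14) ^ 67 = 53 ^ 67 = 34
byte 3: (bb ^ 08) ^ 69 = b3 ^ 69 = da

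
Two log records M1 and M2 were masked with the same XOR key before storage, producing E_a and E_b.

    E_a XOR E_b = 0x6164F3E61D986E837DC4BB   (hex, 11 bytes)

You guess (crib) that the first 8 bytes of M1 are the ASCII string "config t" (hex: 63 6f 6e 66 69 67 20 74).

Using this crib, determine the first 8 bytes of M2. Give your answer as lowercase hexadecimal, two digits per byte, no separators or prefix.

Since E_a ⊕ E_b = M1 ⊕ M2, XORing with the guessed M1 bytes yields the corresponding M2 bytes: M2 = (E_a ⊕ E_b) ⊕ M1.
byte 0: 61 ⊕ 63 = 02
byte 1: 64 ⊕ 6f = 0b
byte 2: f3 ⊕ 6e = 9d
byte 3: e6 ⊕ 66 = 80
byte 4: 1d ⊕ 69 = 74
byte 5: 98 ⊕ 67 = ff
byte 6: 6e ⊕ 20 = 4e
byte 7: 83 ⊕ 74 = f7

020b9d8074ff4ef7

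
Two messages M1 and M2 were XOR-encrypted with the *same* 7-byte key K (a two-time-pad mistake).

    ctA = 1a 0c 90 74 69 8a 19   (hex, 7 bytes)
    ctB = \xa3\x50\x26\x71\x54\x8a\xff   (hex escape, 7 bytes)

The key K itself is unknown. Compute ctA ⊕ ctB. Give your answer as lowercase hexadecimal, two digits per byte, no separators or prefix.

b95cb6053d00e6

ctA ⊕ ctB = (M1 ⊕ K) ⊕ (M2 ⊕ K) = M1 ⊕ M2 — the shared key cancels under XOR.
1a XOR a3 = b9
0c XOR 50 = 5c
90 XOR 26 = b6
74 XOR 71 = 05
69 XOR 54 = 3d
8a XOR 8a = 00
19 XOR ff = e6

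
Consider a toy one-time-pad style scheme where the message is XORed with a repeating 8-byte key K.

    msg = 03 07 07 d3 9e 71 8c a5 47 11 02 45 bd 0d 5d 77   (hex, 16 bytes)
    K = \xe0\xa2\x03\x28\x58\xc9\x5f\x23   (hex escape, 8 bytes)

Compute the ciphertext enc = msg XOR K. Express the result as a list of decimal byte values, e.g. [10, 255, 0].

[227, 165, 4, 251, 198, 184, 211, 134, 167, 179, 1, 109, 229, 196, 2, 84]

The 8-byte key repeats, so the effective keystream is e0 a2 03 28 58 c9 5f 23 e0 a2 03 28 58 c9 5f 23.
byte 0: 00000011 xor 11100000 = 11100011
byte 1: 00000111 xor 10100010 = 10100101
byte 2: 00000111 xor 00000011 = 00000100
byte 3: 11010011 xor 00101000 = 11111011
byte 4: 10011110 xor 01011000 = 11000110
byte 5: 01110001 xor 11001001 = 10111000
byte 6: 10001100 xor 01011111 = 11010011
byte 7: 10100101 xor 00100011 = 10000110
byte 8: 01000111 xor 11100000 = 10100111
byte 9: 00010001 xor 10100010 = 10110011
byte 10: 00000010 xor 00000011 = 00000001
byte 11: 01000101 xor 00101000 = 01101101
byte 12: 10111101 xor 01011000 = 11100101
byte 13: 00001101 xor 11001001 = 11000100
byte 14: 01011101 xor 01011111 = 00000010
byte 15: 01110111 xor 00100011 = 01010100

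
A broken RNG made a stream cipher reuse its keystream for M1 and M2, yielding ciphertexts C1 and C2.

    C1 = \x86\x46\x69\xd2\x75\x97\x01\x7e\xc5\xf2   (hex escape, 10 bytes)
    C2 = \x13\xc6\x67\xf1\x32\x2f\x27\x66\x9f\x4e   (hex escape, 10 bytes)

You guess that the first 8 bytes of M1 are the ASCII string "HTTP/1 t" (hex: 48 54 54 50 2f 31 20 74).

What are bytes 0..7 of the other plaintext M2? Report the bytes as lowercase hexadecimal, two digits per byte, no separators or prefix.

ddd45a736889066c

First, C1 ⊕ C2 = (M1 ⊕ K) ⊕ (M2 ⊕ K) = M1 ⊕ M2, so the key drops out. Then M2 = (M1 ⊕ M2) ⊕ M1 over the first 8 bytes.
byte 0: (86 xor 13) xor 48 = 95 xor 48 = dd
byte 1: (46 xor c6) xor 54 = 80 xor 54 = d4
byte 2: (69 xor 67) xor 54 = 0e xor 54 = 5a
byte 3: (d2 xor f1) xor 50 = 23 xor 50 = 73
byte 4: (75 xor 32) xor 2f = 47 xor 2f = 68
byte 5: (97 xor 2f) xor 31 = b8 xor 31 = 89
byte 6: (01 xor 27) xor 20 = 26 xor 20 = 06
byte 7: (7e xor 66) xor 74 = 18 xor 74 = 6c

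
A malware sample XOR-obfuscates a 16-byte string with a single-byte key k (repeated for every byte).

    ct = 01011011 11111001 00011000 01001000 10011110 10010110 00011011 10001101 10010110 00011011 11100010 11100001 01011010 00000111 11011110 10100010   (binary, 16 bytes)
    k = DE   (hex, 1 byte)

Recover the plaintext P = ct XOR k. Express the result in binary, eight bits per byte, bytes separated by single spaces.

10000101 00100111 11000110 10010110 01000000 01001000 11000101 01010011 01001000 11000101 00111100 00111111 10000100 11011001 00000000 01111100

The 1-byte key repeats, so the effective keystream is de de de de de de de de de de de de de de de de.
byte 0: 5b XOR de = 85
byte 1: f9 XOR de = 27
byte 2: 18 XOR de = c6
byte 3: 48 XOR de = 96
byte 4: 9e XOR de = 40
byte 5: 96 XOR de = 48
byte 6: 1b XOR de = c5
byte 7: 8d XOR de = 53
byte 8: 96 XOR de = 48
byte 9: 1b XOR de = c5
byte 10: e2 XOR de = 3c
byte 11: e1 XOR de = 3f
byte 12: 5a XOR de = 84
byte 13: 07 XOR de = d9
byte 14: de XOR de = 00
byte 15: a2 XOR de = 7c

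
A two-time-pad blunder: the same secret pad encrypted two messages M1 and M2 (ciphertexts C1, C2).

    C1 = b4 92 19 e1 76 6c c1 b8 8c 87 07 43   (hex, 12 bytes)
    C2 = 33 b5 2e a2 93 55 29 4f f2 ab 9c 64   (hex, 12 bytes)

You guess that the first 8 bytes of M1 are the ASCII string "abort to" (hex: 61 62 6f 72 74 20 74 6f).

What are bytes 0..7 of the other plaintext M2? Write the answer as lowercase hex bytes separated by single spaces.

e6 45 58 31 91 19 9c 98

First, C1 ⊕ C2 = (M1 ⊕ K) ⊕ (M2 ⊕ K) = M1 ⊕ M2, so the key drops out. Then M2 = (M1 ⊕ M2) ⊕ M1 over the first 8 bytes.
byte 0: (b4 xor 33) xor 61 = 87 xor 61 = e6
byte 1: (92 xor b5) xor 62 = 27 xor 62 = 45
byte 2: (19 xor 2e) xor 6f = 37 xor 6f = 58
byte 3: (e1 xor a2) xor 72 = 43 xor 72 = 31
byte 4: (76 xor 93) xor 74 = e5 xor 74 = 91
byte 5: (6c xor 55) xor 20 = 39 xor 20 = 19
byte 6: (c1 xor 29) xor 74 = e8 xor 74 = 9c
byte 7: (b8 xor 4f) xor 6f = f7 xor 6f = 98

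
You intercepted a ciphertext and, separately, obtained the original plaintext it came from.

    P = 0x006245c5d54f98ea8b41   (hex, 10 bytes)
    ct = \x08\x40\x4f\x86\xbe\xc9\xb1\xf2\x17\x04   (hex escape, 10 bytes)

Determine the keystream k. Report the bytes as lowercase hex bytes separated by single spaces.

Since ct = P ⊕ k, XORing both sides with P gives k = P ⊕ ct.
00 xor 08 = 08
62 xor 40 = 22
45 xor 4f = 0a
c5 xor 86 = 43
d5 xor be = 6b
4f xor c9 = 86
98 xor b1 = 29
ea xor f2 = 18
8b xor 17 = 9c
41 xor 04 = 45

08 22 0a 43 6b 86 29 18 9c 45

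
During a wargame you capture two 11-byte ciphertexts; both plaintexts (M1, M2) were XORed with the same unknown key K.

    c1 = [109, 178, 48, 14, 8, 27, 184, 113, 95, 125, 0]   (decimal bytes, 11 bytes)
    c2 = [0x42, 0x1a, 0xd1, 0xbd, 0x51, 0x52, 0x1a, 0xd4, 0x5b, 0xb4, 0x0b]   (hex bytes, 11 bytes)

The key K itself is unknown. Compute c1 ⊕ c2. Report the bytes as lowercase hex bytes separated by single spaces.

2f a8 e1 b3 59 49 a2 a5 04 c9 0b

c1 ⊕ c2 = (M1 ⊕ K) ⊕ (M2 ⊕ K) = M1 ⊕ M2 — the shared key cancels under XOR.
01101101 xor 01000010 = 00101111
10110010 xor 00011010 = 10101000
00110000 xor 11010001 = 11100001
00001110 xor 10111101 = 10110011
00001000 xor 01010001 = 01011001
00011011 xor 01010010 = 01001001
10111000 xor 00011010 = 10100010
01110001 xor 11010100 = 10100101
01011111 xor 01011011 = 00000100
01111101 xor 10110100 = 11001001
00000000 xor 00001011 = 00001011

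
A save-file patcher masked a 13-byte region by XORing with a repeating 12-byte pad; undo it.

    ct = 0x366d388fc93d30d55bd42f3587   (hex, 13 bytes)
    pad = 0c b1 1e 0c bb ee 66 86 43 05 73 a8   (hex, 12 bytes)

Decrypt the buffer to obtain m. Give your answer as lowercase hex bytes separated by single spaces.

3a dc 26 83 72 d3 56 53 18 d1 5c 9d 8b

The 12-byte key repeats, so the effective keystream is 0c b1 1e 0c bb ee 66 86 43 05 73 a8 0c.
byte 0: 00110110 ⊕ 00001100 = 00111010
byte 1: 01101101 ⊕ 10110001 = 11011100
byte 2: 00111000 ⊕ 00011110 = 00100110
byte 3: 10001111 ⊕ 00001100 = 10000011
byte 4: 11001001 ⊕ 10111011 = 01110010
byte 5: 00111101 ⊕ 11101110 = 11010011
byte 6: 00110000 ⊕ 01100110 = 01010110
byte 7: 11010101 ⊕ 10000110 = 01010011
byte 8: 01011011 ⊕ 01000011 = 00011000
byte 9: 11010100 ⊕ 00000101 = 11010001
byte 10: 00101111 ⊕ 01110011 = 01011100
byte 11: 00110101 ⊕ 10101000 = 10011101
byte 12: 10000111 ⊕ 00001100 = 10001011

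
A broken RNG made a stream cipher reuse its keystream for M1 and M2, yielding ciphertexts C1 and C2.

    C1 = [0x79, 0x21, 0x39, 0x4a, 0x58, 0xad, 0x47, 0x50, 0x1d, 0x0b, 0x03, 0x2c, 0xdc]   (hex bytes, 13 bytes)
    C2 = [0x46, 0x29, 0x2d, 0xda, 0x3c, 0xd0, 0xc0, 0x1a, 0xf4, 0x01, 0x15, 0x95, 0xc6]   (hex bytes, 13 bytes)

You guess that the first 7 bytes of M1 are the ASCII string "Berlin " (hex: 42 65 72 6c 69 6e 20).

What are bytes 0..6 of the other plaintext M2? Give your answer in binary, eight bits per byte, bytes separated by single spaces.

First, C1 ⊕ C2 = (M1 ⊕ K) ⊕ (M2 ⊕ K) = M1 ⊕ M2, so the key drops out. Then M2 = (M1 ⊕ M2) ⊕ M1 over the first 7 bytes.
byte 0: (79 xor 46) xor 42 = 3f xor 42 = 7d
byte 1: (21 xor 29) xor 65 = 08 xor 65 = 6d
byte 2: (39 xor 2d) xor 72 = 14 xor 72 = 66
byte 3: (4a xor da) xor 6c = 90 xor 6c = fc
byte 4: (58 xor 3c) xor 69 = 64 xor 69 = 0d
byte 5: (ad xor d0) xor 6e = 7d xor 6e = 13
byte 6: (47 xor c0) xor 20 = 87 xor 20 = a7

01111101 01101101 01100110 11111100 00001101 00010011 10100111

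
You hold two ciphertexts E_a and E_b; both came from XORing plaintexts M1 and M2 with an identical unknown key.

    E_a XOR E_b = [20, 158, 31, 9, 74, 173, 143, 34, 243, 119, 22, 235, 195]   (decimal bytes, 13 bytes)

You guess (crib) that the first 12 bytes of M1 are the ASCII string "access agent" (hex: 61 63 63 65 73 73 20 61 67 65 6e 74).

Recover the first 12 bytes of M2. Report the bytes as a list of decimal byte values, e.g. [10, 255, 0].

Since E_a ⊕ E_b = M1 ⊕ M2, XORing with the guessed M1 bytes yields the corresponding M2 bytes: M2 = (E_a ⊕ E_b) ⊕ M1.
byte 0:  20 xor  97 = 117
byte 1: 158 xor  99 = 253
byte 2:  31 xor  99 = 124
byte 3:   9 xor 101 = 108
byte 4:  74 xor 115 =  57
byte 5: 173 xor 115 = 222
byte 6: 143 xor  32 = 175
byte 7:  34 xor  97 =  67
byte 8: 243 xor 103 = 148
byte 9: 119 xor 101 =  18
byte 10:  22 xor 110 = 120
byte 11: 235 xor 116 = 159

[117, 253, 124, 108, 57, 222, 175, 67, 148, 18, 120, 159]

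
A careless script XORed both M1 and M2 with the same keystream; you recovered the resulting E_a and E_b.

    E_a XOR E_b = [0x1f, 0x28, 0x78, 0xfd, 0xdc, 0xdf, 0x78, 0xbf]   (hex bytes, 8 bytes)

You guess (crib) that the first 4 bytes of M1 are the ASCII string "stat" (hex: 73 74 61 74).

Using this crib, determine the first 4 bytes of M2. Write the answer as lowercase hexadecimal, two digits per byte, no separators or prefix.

6c5c1989

Since E_a ⊕ E_b = M1 ⊕ M2, XORing with the guessed M1 bytes yields the corresponding M2 bytes: M2 = (E_a ⊕ E_b) ⊕ M1.
1f ^ 73 = 6c
28 ^ 74 = 5c
78 ^ 61 = 19
fd ^ 74 = 89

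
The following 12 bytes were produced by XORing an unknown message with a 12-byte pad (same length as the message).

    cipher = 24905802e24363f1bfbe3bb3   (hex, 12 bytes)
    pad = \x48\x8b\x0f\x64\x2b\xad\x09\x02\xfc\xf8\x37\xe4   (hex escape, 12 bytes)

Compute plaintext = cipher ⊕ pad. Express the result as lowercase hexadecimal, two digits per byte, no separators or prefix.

XOR is its own inverse, so applying the key byte-wise gives the result directly.
24 xor 48 = 6c
90 xor 8b = 1b
58 xor 0f = 57
02 xor 64 = 66
e2 xor 2b = c9
43 xor ad = ee
63 xor 09 = 6a
f1 xor 02 = f3
bf xor fc = 43
be xor f8 = 46
3b xor 37 = 0c
b3 xor e4 = 57

6c1b5766c9ee6af343460c57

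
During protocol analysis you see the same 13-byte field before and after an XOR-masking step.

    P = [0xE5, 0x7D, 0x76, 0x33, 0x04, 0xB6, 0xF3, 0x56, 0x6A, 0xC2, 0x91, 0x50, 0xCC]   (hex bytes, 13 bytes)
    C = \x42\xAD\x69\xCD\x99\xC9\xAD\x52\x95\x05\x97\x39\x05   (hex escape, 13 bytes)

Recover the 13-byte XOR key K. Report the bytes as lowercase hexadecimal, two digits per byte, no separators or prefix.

Since C = P ⊕ K, XORing both sides with P gives K = P ⊕ C.
byte 0: 11100101 XOR 01000010 = 10100111
byte 1: 01111101 XOR 10101101 = 11010000
byte 2: 01110110 XOR 01101001 = 00011111
byte 3: 00110011 XOR 11001101 = 11111110
byte 4: 00000100 XOR 10011001 = 10011101
byte 5: 10110110 XOR 11001001 = 01111111
byte 6: 11110011 XOR 10101101 = 01011110
byte 7: 01010110 XOR 01010010 = 00000100
byte 8: 01101010 XOR 10010101 = 11111111
byte 9: 11000010 XOR 00000101 = 11000111
byte 10: 10010001 XOR 10010111 = 00000110
byte 11: 01010000 XOR 00111001 = 01101001
byte 12: 11001100 XOR 00000101 = 11001001

a7d01ffe9d7f5e04ffc70669c9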